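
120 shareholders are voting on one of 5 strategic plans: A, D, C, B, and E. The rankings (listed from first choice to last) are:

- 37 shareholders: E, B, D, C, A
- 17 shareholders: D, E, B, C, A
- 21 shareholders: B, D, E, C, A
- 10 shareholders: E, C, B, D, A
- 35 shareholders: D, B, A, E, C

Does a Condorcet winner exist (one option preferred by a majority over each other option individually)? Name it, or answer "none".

none

Checking pairwise contests:
D beats A 120–0.
B beats D 68–52.
D beats C 110–10.
E beats B 64–56.
D beats E 73–47.
Every option loses at least one head-to-head, so there is no Condorcet winner.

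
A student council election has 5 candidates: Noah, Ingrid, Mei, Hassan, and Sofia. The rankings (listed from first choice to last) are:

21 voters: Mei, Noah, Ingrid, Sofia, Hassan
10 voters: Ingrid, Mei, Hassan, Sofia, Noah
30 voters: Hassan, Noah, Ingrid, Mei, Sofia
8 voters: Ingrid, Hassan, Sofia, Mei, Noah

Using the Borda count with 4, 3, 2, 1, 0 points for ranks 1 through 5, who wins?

Ingrid

Noah: 21·3 + 10·0 + 30·3 + 8·0 = 153
Ingrid: 21·2 + 10·4 + 30·2 + 8·4 = 174
Mei: 21·4 + 10·3 + 30·1 + 8·1 = 152
Hassan: 21·0 + 10·2 + 30·4 + 8·3 = 164
Sofia: 21·1 + 10·1 + 30·0 + 8·2 = 47
Ingrid has the highest Borda score (174).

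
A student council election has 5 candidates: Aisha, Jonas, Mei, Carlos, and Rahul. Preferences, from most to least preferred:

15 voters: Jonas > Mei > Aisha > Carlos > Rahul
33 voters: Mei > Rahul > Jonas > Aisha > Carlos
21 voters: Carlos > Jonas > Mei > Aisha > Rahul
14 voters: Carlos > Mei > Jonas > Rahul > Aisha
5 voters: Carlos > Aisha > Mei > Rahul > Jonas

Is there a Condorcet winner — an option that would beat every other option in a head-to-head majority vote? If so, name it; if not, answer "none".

Mei

Mei vs Aisha: 83–5 for Mei.
Mei vs Jonas: 52–36 for Mei.
Mei vs Carlos: 48–40 for Mei.
Mei vs Rahul: 88–0 for Mei.
Mei beats every other option head-to-head.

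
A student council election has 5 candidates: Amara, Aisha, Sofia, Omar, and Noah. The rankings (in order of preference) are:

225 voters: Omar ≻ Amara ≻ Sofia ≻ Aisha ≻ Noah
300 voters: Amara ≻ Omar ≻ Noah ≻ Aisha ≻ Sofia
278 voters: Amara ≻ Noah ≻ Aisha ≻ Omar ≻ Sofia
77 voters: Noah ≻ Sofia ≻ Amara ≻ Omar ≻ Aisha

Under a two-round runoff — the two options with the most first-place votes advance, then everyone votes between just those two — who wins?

Amara

Round 1 first-place votes: Amara 578, Aisha 0, Sofia 0, Omar 225, Noah 77.
Amara and Omar advance.
Runoff: Amara is preferred to Omar by 655 voters; Omar by 225.
Amara wins the runoff.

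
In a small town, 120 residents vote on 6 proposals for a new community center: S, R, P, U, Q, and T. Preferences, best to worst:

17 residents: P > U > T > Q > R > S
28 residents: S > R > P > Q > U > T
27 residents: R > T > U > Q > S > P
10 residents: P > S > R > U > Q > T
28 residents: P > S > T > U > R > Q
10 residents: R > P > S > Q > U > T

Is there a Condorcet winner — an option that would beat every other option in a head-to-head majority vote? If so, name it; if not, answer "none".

Checking pairwise contests:
P beats S 65–55.
S beats R 66–54.
R beats P 65–55.
S beats U 76–44.
S beats Q 76–44.
S beats T 76–44.
Every option loses at least one head-to-head, so there is no Condorcet winner.

none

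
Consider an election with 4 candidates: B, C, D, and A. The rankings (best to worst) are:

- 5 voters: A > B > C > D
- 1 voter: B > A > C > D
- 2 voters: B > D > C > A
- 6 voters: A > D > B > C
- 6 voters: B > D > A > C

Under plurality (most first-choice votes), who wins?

First-place votes: B 9, C 0, D 0, A 11.
A has the most first-place votes.

A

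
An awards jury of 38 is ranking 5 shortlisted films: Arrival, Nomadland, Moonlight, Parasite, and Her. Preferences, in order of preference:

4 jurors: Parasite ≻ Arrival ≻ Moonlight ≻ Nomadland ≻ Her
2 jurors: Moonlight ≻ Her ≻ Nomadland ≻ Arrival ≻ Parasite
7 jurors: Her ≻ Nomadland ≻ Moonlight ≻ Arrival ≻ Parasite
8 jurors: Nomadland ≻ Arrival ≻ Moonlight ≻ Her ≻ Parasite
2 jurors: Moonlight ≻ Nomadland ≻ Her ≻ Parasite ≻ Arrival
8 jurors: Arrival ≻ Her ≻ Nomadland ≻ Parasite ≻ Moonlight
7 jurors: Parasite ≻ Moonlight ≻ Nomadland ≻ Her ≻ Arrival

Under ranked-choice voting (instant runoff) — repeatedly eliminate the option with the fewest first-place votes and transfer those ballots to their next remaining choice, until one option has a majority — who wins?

Round 1: Arrival 8, Nomadland 8, Moonlight 4, Parasite 11, Her 7. Eliminate Moonlight.
Round 2: Arrival 8, Nomadland 10, Parasite 11, Her 9. Eliminate Arrival.
Round 3: Nomadland 10, Parasite 11, Her 17. Eliminate Nomadland.
Round 4: Parasite 11, Her 27. Her has a majority.

Her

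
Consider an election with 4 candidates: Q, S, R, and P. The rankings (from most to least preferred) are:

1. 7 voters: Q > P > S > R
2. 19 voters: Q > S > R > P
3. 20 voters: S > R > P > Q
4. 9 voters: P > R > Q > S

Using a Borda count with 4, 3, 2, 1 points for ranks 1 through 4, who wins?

Q: 7·4 + 19·4 + 20·1 + 9·2 = 142
S: 7·2 + 19·3 + 20·4 + 9·1 = 160
R: 7·1 + 19·2 + 20·3 + 9·3 = 132
P: 7·3 + 19·1 + 20·2 + 9·4 = 116
S has the highest Borda score (160).

S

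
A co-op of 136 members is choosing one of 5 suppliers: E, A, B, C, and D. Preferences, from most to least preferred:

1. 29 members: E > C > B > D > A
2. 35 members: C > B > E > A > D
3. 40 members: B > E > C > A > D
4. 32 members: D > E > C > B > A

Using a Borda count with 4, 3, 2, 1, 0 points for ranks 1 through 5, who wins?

E

E: 29·4 + 35·2 + 40·3 + 32·3 = 402
A: 29·0 + 35·1 + 40·1 + 32·0 = 75
B: 29·2 + 35·3 + 40·4 + 32·1 = 355
C: 29·3 + 35·4 + 40·2 + 32·2 = 371
D: 29·1 + 35·0 + 40·0 + 32·4 = 157
E has the highest Borda score (402).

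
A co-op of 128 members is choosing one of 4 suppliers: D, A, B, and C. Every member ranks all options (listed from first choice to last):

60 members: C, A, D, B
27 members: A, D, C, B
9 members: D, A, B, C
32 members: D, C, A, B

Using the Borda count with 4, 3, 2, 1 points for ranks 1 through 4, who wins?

C

D: 60·2 + 27·3 + 9·4 + 32·4 = 365
A: 60·3 + 27·4 + 9·3 + 32·2 = 379
B: 60·1 + 27·1 + 9·2 + 32·1 = 137
C: 60·4 + 27·2 + 9·1 + 32·3 = 399
C has the highest Borda score (399).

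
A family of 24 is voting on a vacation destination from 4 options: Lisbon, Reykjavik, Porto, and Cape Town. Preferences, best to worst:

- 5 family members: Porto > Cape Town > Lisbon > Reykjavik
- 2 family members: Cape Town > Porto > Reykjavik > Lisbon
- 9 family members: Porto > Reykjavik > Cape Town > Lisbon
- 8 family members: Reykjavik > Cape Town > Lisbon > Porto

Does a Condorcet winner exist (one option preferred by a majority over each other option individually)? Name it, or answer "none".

Porto vs Lisbon: 16–8 for Porto.
Porto vs Reykjavik: 16–8 for Porto.
Porto vs Cape Town: 14–10 for Porto.
Porto beats every other option head-to-head.

Porto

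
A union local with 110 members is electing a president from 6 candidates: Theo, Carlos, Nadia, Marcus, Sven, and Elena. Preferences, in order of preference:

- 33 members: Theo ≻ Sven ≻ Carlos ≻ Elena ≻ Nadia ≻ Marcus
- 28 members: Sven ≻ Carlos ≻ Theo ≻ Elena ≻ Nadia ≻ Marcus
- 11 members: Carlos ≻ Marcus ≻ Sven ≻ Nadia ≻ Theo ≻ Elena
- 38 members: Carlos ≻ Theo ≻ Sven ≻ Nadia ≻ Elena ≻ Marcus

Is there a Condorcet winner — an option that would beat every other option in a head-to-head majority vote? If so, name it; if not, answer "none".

none

Checking pairwise contests:
Carlos beats Theo 77–33.
Sven beats Carlos 61–49.
Theo beats Nadia 99–11.
Theo beats Marcus 99–11.
Theo beats Sven 71–39.
Theo beats Elena 110–0.
Every option loses at least one head-to-head, so there is no Condorcet winner.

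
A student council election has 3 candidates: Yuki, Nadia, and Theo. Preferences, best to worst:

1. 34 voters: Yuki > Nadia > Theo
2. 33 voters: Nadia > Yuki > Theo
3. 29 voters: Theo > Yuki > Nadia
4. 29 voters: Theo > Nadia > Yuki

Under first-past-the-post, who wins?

Theo

First-place votes: Yuki 34, Nadia 33, Theo 58.
Theo has the most first-place votes.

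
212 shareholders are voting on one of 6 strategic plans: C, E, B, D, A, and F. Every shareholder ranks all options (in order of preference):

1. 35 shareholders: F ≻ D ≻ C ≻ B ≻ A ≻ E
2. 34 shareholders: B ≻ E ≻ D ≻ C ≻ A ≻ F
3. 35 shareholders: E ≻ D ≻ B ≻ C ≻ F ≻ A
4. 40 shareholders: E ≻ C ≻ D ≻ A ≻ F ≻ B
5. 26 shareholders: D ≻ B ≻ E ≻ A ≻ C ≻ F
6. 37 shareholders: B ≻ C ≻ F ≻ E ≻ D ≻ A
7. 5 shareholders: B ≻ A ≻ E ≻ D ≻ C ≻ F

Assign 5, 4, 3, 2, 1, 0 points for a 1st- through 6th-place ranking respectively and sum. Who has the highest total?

D

C: 35·3 + 34·2 + 35·2 + 40·4 + 26·1 + 37·4 + 5·1 = 582
E: 35·0 + 34·4 + 35·5 + 40·5 + 26·3 + 37·2 + 5·3 = 678
B: 35·2 + 34·5 + 35·3 + 40·0 + 26·4 + 37·5 + 5·5 = 659
D: 35·4 + 34·3 + 35·4 + 40·3 + 26·5 + 37·1 + 5·2 = 679
A: 35·1 + 34·1 + 35·0 + 40·2 + 26·2 + 37·0 + 5·4 = 221
F: 35·5 + 34·0 + 35·1 + 40·1 + 26·0 + 37·3 + 5·0 = 361
D has the highest Borda score (679).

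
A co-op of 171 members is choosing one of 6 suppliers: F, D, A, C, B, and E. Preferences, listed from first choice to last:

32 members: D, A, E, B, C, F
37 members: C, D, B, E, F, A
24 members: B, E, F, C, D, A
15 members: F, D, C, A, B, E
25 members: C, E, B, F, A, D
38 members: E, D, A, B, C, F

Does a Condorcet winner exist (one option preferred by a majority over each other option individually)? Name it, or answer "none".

E vs F: 156–15 for E.
E vs D: 87–84 for E.
E vs A: 124–47 for E.
E vs C: 94–77 for E.
E vs B: 95–76 for E.
E beats every other option head-to-head.

E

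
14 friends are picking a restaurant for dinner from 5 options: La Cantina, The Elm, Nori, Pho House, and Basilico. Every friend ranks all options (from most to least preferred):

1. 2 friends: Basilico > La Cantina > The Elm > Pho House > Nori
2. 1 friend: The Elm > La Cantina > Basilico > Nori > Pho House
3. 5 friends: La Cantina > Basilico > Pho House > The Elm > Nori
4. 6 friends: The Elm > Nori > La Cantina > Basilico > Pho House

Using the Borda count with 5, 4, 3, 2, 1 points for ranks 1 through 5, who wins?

La Cantina

La Cantina: 2·4 + 1·4 + 5·5 + 6·3 = 55
The Elm: 2·3 + 1·5 + 5·2 + 6·5 = 51
Nori: 2·1 + 1·2 + 5·1 + 6·4 = 33
Pho House: 2·2 + 1·1 + 5·3 + 6·1 = 26
Basilico: 2·5 + 1·3 + 5·4 + 6·2 = 45
La Cantina has the highest Borda score (55).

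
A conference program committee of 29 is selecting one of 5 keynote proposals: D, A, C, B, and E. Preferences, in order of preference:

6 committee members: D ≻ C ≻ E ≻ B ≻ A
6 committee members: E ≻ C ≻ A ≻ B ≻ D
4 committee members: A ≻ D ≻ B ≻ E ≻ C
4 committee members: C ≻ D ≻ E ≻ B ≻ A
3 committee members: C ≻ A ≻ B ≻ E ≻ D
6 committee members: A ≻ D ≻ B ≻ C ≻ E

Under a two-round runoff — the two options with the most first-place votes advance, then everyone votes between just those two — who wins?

C

Round 1 first-place votes: D 6, A 10, C 7, B 0, E 6.
A and C advance.
Runoff: A is preferred to C by 10 voters; C by 19.
C wins the runoff.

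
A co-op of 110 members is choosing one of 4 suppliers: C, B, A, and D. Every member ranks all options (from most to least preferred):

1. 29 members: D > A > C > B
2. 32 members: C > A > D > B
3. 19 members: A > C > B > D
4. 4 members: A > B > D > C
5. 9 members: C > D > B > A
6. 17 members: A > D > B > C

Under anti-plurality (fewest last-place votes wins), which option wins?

A

Last-place votes: C 21, B 61, A 9, D 19.
A is ranked last by the fewest voters, so A wins.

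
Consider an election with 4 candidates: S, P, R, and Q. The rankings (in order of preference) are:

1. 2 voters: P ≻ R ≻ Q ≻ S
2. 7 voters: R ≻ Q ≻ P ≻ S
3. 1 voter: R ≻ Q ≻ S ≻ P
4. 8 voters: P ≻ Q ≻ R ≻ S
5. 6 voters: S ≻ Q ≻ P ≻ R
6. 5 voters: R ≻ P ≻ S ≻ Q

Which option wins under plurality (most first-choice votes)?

R

First-place votes: S 6, P 10, R 13, Q 0.
R has the most first-place votes.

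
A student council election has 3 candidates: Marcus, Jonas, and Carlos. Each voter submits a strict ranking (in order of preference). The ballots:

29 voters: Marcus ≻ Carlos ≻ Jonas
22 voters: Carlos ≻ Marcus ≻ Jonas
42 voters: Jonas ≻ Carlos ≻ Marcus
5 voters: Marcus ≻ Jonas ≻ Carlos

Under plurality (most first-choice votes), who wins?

Jonas

First-place votes: Marcus 34, Jonas 42, Carlos 22.
Jonas has the most first-place votes.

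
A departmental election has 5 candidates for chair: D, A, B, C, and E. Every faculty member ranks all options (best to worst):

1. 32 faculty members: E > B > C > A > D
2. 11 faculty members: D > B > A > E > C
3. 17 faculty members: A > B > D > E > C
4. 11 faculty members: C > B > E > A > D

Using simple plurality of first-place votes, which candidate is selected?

First-place votes: D 11, A 17, B 0, C 11, E 32.
E has the most first-place votes.

E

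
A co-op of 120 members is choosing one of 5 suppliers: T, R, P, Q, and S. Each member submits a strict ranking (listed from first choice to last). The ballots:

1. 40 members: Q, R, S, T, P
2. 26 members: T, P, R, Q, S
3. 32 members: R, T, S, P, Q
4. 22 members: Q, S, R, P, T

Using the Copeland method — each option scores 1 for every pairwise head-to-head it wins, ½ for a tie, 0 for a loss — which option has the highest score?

T: beats P; loses to R, Q, and S → score 1.
R: beats T, P, and S; loses to Q → score 3.
P: loses to T, R, Q, and S → score 0.
Q: beats T, R, P, and S → score 4.
S: beats T and P; loses to R and Q → score 2.
Q has the best pairwise record.

Q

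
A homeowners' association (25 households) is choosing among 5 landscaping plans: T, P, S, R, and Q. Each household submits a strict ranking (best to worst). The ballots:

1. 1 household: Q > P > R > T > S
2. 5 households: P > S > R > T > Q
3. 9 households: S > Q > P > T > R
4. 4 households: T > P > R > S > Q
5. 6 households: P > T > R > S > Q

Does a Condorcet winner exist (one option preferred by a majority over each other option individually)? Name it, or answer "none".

P vs T: 21–4 for P.
P vs S: 16–9 for P.
P vs R: 25–0 for P.
P vs Q: 15–10 for P.
P beats every other option head-to-head.

P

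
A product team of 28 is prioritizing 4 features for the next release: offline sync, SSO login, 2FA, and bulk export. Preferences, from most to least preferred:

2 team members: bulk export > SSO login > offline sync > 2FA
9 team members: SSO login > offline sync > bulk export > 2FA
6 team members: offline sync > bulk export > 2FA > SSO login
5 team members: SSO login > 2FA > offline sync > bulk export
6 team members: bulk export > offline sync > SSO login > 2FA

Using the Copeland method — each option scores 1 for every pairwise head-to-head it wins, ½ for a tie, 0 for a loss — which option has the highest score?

offline sync: beats 2FA and bulk export; loses to SSO login → score 2.
SSO login: beats offline sync and 2FA; ties bulk export → score 2.5.
2FA: loses to offline sync, SSO login, and bulk export → score 0.
bulk export: beats 2FA; ties SSO login; loses to offline sync → score 1.5.
SSO login has the best pairwise record.

SSO login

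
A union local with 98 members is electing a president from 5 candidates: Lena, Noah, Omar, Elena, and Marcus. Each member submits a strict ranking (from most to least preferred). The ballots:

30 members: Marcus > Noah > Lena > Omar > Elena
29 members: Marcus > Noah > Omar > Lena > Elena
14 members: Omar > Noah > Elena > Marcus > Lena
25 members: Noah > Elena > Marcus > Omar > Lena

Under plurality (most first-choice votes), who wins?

Marcus

First-place votes: Lena 0, Noah 25, Omar 14, Elena 0, Marcus 59.
Marcus has the most first-place votes.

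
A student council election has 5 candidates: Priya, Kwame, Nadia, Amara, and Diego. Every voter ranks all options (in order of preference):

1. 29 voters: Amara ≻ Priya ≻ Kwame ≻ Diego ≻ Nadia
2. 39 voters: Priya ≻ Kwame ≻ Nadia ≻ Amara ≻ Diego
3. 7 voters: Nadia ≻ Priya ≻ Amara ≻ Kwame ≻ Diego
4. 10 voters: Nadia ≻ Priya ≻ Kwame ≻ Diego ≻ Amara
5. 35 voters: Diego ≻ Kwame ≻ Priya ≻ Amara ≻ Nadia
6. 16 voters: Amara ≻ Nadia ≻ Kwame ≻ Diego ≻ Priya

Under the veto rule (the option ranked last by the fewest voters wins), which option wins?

Last-place votes: Priya 16, Kwame 0, Nadia 64, Amara 10, Diego 46.
Kwame is ranked last by the fewest voters, so Kwame wins.

Kwame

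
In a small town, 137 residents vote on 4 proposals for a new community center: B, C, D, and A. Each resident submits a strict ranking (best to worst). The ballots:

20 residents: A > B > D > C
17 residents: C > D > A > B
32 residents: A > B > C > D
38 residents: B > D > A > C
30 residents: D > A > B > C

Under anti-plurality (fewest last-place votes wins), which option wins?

Last-place votes: B 17, C 88, D 32, A 0.
A is ranked last by the fewest voters, so A wins.

A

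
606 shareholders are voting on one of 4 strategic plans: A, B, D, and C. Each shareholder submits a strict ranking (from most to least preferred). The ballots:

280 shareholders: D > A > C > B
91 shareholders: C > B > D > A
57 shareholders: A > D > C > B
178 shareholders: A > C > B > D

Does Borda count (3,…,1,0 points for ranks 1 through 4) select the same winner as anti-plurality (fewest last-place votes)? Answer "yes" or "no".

no

Borda — scores: A 1265, B 360, D 1045, C 966. Winner: A.
Anti-plurality — last-place votes: A 91, B 337, D 178, C 0. Winner: C.
The two methods disagree.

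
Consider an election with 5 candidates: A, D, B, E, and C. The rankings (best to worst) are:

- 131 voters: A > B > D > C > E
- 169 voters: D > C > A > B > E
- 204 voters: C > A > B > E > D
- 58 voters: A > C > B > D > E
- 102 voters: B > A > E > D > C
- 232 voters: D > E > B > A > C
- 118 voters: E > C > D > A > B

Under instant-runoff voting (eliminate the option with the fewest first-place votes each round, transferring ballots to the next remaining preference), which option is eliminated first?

B

Round 1: A 189, D 401, B 102, E 118, C 204. Eliminate B.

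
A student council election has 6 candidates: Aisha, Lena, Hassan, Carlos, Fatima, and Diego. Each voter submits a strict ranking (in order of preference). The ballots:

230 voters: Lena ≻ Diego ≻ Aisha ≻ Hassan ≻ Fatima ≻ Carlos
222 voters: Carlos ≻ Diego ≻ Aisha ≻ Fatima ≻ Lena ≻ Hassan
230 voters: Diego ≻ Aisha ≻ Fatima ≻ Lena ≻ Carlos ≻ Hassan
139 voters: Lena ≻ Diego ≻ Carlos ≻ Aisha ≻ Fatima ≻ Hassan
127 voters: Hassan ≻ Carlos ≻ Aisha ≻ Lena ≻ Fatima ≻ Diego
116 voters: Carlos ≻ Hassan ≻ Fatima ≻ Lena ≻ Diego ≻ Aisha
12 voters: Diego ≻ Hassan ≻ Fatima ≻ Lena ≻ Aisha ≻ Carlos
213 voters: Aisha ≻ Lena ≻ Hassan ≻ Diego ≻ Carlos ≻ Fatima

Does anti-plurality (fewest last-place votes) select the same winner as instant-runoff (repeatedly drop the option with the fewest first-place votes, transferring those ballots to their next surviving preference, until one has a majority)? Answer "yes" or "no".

yes

Anti-plurality — last-place votes: Aisha 116, Lena 0, Hassan 591, Carlos 242, Fatima 213, Diego 127. Winner: Lena.
Instant-runoff — R1 Aisha 213, Lena 369, Hassan 127, Carlos 338, Fatima 0, Diego 242 (Fatima out); R2 Aisha 213, Lena 369, Hassan 127, Carlos 338, Diego 242 (Hassan out); R3 Aisha 213, Lena 369, Carlos 465, Diego 242 (Aisha out); R4 Lena 582, Carlos 465, Diego 242 (Diego out); R5 Lena 824, Carlos 465 (Lena winner). Winner: Lena.
The two methods agree.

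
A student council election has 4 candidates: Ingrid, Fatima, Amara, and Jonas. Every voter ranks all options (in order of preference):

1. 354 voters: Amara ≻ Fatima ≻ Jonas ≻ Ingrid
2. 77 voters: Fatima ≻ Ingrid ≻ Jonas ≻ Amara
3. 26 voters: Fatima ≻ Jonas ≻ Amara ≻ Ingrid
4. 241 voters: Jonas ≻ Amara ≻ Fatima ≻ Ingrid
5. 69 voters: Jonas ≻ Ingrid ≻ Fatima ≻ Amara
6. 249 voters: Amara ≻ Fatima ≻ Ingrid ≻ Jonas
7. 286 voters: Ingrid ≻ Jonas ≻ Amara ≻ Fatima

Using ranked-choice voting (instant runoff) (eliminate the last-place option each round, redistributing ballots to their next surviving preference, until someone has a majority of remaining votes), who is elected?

Round 1: Ingrid 286, Fatima 103, Amara 603, Jonas 310. Eliminate Fatima.
Round 2: Ingrid 363, Amara 603, Jonas 336. Eliminate Jonas.
Round 3: Ingrid 432, Amara 870. Amara has a majority.

Amara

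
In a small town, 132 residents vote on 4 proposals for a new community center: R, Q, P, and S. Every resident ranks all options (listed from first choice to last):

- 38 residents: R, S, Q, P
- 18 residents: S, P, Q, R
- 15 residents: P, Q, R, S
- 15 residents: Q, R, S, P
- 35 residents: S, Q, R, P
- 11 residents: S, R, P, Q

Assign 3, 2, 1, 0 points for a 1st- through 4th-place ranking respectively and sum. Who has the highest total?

R: 38·3 + 18·0 + 15·1 + 15·2 + 35·1 + 11·2 = 216
Q: 38·1 + 18·1 + 15·2 + 15·3 + 35·2 + 11·0 = 201
P: 38·0 + 18·2 + 15·3 + 15·0 + 35·0 + 11·1 = 92
S: 38·2 + 18·3 + 15·0 + 15·1 + 35·3 + 11·3 = 283
S has the highest Borda score (283).

S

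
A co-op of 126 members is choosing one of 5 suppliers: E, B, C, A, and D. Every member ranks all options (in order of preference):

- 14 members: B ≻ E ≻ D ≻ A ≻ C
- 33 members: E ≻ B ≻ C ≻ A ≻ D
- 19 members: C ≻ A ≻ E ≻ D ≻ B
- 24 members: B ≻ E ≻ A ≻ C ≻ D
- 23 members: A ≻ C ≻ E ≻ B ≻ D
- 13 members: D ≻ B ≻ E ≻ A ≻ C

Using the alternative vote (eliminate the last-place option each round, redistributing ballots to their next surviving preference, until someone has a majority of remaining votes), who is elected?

Round 1: E 33, B 38, C 19, A 23, D 13. Eliminate D.
Round 2: E 33, B 51, C 19, A 23. Eliminate C.
Round 3: E 33, B 51, A 42. Eliminate E.
Round 4: B 84, A 42. B has a majority.

B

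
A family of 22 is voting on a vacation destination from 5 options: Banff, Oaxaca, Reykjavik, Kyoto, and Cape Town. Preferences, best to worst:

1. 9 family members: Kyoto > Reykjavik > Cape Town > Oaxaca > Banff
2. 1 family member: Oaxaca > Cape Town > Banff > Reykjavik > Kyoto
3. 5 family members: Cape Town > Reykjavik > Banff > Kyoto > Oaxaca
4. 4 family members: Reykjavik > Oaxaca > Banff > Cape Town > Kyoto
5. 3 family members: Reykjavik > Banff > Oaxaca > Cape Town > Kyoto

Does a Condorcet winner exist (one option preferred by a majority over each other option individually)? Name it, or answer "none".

Reykjavik vs Banff: 21–1 for Reykjavik.
Reykjavik vs Oaxaca: 21–1 for Reykjavik.
Reykjavik vs Kyoto: 13–9 for Reykjavik.
Reykjavik vs Cape Town: 16–6 for Reykjavik.
Reykjavik beats every other option head-to-head.

Reykjavik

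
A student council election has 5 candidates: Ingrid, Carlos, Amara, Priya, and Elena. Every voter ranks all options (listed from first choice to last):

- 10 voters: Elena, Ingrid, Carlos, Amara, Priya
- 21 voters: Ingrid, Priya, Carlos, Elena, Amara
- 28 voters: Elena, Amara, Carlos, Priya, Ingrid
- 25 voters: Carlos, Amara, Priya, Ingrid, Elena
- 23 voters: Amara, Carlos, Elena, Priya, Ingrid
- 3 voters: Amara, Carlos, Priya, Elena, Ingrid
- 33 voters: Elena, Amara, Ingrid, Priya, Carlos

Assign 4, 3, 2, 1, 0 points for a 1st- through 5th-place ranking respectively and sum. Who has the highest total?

Amara

Ingrid: 10·3 + 21·4 + 28·0 + 25·1 + 23·0 + 3·0 + 33·2 = 205
Carlos: 10·2 + 21·2 + 28·2 + 25·4 + 23·3 + 3·3 + 33·0 = 296
Amara: 10·1 + 21·0 + 28·3 + 25·3 + 23·4 + 3·4 + 33·3 = 372
Priya: 10·0 + 21·3 + 28·1 + 25·2 + 23·1 + 3·2 + 33·1 = 203
Elena: 10·4 + 21·1 + 28·4 + 25·0 + 23·2 + 3·1 + 33·4 = 354
Amara has the highest Borda score (372).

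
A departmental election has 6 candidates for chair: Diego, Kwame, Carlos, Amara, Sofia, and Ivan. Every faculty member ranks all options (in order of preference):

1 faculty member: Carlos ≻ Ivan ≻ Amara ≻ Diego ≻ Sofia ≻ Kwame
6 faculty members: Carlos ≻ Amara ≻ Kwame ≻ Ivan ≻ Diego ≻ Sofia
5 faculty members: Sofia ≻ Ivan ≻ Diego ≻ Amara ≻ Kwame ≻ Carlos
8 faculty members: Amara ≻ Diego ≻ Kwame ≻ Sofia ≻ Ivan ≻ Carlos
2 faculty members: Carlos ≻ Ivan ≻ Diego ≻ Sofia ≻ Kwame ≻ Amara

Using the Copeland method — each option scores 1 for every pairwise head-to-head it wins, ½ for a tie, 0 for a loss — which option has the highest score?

Amara

Diego: beats Kwame, Carlos, and Sofia; loses to Amara and Ivan → score 3.
Kwame: beats Carlos, Sofia, and Ivan; loses to Diego and Amara → score 3.
Carlos: loses to Diego, Kwame, Amara, Sofia, and Ivan → score 0.
Amara: beats Diego, Kwame, Carlos, Sofia, and Ivan → score 5.
Sofia: beats Carlos and Ivan; loses to Diego, Kwame, and Amara → score 2.
Ivan: beats Diego and Carlos; loses to Kwame, Amara, and Sofia → score 2.
Amara has the best pairwise record.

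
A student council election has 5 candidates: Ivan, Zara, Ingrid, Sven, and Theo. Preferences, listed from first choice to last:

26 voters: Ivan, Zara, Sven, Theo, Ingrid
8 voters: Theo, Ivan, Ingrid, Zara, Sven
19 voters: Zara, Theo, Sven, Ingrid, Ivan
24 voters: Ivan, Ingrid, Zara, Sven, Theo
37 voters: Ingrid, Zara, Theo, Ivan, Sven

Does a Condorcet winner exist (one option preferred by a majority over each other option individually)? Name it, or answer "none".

none

Checking pairwise contests:
Theo beats Ivan 64–50.
Ivan beats Zara 58–56.
Ivan beats Ingrid 58–56.
Ivan beats Sven 95–19.
Zara beats Theo 106–8.
Every option loses at least one head-to-head, so there is no Condorcet winner.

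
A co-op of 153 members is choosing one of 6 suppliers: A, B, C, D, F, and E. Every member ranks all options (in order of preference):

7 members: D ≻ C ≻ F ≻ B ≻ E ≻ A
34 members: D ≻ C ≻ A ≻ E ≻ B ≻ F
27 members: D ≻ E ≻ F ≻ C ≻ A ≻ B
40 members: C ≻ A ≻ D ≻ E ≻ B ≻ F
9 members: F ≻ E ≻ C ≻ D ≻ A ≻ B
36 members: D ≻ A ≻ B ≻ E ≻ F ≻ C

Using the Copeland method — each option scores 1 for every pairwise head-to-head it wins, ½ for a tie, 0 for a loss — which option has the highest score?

A: beats B, F, and E; loses to C and D → score 3.
B: beats F; loses to A, C, D, and E → score 1.
C: beats A, B, F, and E; loses to D → score 4.
D: beats A, B, C, F, and E → score 5.
F: loses to A, B, C, D, and E → score 0.
E: beats B and F; loses to A, C, and D → score 2.
D has the best pairwise record.

D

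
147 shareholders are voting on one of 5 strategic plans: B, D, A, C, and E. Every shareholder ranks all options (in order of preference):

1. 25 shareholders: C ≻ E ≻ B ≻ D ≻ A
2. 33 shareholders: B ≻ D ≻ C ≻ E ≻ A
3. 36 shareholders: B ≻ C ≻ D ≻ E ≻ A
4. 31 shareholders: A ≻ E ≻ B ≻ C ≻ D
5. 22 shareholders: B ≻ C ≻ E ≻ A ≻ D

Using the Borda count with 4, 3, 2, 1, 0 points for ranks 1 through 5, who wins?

B

B: 25·2 + 33·4 + 36·4 + 31·2 + 22·4 = 476
D: 25·1 + 33·3 + 36·2 + 31·0 + 22·0 = 196
A: 25·0 + 33·0 + 36·0 + 31·4 + 22·1 = 146
C: 25·4 + 33·2 + 36·3 + 31·1 + 22·3 = 371
E: 25·3 + 33·1 + 36·1 + 31·3 + 22·2 = 281
B has the highest Borda score (476).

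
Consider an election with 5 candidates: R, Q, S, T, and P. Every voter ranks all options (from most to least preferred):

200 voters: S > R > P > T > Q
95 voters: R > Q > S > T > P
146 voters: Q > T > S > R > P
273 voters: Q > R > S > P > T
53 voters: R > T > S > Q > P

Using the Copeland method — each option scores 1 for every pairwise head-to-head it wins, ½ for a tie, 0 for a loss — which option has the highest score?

R: beats S, T, and P; loses to Q → score 3.
Q: beats R, S, T, and P → score 4.
S: beats T and P; loses to R and Q → score 2.
T: loses to R, Q, S, and P → score 0.
P: beats T; loses to R, Q, and S → score 1.
Q has the best pairwise record.

Q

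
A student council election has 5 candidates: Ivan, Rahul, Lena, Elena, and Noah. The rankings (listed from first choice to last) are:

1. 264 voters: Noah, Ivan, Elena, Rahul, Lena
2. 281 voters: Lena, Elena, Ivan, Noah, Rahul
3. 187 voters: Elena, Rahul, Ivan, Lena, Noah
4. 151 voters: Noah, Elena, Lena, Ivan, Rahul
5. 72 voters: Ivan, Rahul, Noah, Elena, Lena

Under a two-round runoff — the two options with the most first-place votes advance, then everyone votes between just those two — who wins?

Round 1 first-place votes: Ivan 72, Rahul 0, Lena 281, Elena 187, Noah 415.
Noah and Lena advance.
Runoff: Noah is preferred to Lena by 487 voters; Lena by 468.
Noah wins the runoff.

Noah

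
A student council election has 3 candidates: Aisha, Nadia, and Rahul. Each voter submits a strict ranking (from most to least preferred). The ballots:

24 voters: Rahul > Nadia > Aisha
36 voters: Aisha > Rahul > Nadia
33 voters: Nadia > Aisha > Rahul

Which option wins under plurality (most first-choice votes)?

Aisha

First-place votes: Aisha 36, Nadia 33, Rahul 24.
Aisha has the most first-place votes.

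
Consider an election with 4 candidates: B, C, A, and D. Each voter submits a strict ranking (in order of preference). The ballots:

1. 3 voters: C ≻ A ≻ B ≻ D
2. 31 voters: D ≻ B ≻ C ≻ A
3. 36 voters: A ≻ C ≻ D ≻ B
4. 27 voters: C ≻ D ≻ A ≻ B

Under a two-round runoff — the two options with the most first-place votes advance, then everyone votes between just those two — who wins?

D

Round 1 first-place votes: B 0, C 30, A 36, D 31.
A and D advance.
Runoff: A is preferred to D by 39 voters; D by 58.
D wins the runoff.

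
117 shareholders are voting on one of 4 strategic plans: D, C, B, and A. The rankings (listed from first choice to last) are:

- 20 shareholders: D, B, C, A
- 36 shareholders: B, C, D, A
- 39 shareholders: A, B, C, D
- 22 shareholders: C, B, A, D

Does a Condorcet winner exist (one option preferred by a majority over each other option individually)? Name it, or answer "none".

B

B vs D: 97–20 for B.
B vs C: 95–22 for B.
B vs A: 78–39 for B.
B beats every other option head-to-head.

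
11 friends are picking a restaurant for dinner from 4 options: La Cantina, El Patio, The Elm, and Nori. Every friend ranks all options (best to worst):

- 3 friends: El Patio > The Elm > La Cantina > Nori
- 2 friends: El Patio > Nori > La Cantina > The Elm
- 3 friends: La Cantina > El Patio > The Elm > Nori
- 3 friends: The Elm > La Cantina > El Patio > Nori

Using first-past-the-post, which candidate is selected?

First-place votes: La Cantina 3, El Patio 5, The Elm 3, Nori 0.
El Patio has the most first-place votes.

El Patio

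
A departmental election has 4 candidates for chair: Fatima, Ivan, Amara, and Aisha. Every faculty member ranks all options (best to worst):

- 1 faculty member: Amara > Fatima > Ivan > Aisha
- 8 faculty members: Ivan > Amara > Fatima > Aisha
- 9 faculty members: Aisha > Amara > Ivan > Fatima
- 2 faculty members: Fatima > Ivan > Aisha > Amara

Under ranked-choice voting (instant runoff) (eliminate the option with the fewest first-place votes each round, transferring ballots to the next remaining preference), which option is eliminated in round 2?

Round 1: Fatima 2, Ivan 8, Amara 1, Aisha 9. Eliminate Amara.
Round 2: Fatima 3, Ivan 8, Aisha 9. Eliminate Fatima.

Fatima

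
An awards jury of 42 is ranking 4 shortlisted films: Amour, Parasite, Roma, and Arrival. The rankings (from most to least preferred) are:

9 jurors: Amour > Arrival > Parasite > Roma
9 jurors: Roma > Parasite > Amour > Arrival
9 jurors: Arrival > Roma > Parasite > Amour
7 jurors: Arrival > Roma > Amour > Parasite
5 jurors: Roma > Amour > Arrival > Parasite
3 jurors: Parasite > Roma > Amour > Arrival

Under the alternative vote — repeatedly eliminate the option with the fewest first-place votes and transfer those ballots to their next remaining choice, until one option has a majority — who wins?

Arrival

Round 1: Amour 9, Parasite 3, Roma 14, Arrival 16. Eliminate Parasite.
Round 2: Amour 9, Roma 17, Arrival 16. Eliminate Amour.
Round 3: Roma 17, Arrival 25. Arrival has a majority.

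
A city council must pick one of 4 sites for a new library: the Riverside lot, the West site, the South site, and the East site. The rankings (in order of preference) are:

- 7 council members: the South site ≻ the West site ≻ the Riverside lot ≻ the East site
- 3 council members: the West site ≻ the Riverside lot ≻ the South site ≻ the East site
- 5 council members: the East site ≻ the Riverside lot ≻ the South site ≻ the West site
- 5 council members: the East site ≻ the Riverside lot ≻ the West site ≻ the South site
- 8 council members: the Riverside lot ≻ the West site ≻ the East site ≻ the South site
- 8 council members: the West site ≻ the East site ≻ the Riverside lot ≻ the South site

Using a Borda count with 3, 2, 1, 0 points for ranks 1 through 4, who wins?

the Riverside lot: 7·1 + 3·2 + 5·2 + 5·2 + 8·3 + 8·1 = 65
the West site: 7·2 + 3·3 + 5·0 + 5·1 + 8·2 + 8·3 = 68
the South site: 7·3 + 3·1 + 5·1 + 5·0 + 8·0 + 8·0 = 29
the East site: 7·0 + 3·0 + 5·3 + 5·3 + 8·1 + 8·2 = 54
the West site has the highest Borda score (68).

the West site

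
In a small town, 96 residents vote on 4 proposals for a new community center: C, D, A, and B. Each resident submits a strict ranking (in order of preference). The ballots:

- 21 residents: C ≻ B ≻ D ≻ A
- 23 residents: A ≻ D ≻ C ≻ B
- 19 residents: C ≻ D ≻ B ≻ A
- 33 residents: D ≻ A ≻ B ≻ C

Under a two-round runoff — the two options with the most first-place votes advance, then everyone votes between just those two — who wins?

Round 1 first-place votes: C 40, D 33, A 23, B 0.
C and D advance.
Runoff: C is preferred to D by 40 voters; D by 56.
D wins the runoff.

D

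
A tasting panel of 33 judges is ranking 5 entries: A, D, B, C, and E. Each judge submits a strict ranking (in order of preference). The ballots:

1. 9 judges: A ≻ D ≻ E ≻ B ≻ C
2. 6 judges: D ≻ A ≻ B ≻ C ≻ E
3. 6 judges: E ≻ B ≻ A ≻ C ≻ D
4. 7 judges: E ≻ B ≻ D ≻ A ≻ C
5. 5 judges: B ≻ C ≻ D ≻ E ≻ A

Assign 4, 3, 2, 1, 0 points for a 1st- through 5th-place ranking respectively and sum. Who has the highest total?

B

A: 9·4 + 6·3 + 6·2 + 7·1 + 5·0 = 73
D: 9·3 + 6·4 + 6·0 + 7·2 + 5·2 = 75
B: 9·1 + 6·2 + 6·3 + 7·3 + 5·4 = 80
C: 9·0 + 6·1 + 6·1 + 7·0 + 5·3 = 27
E: 9·2 + 6·0 + 6·4 + 7·4 + 5·1 = 75
B has the highest Borda score (80).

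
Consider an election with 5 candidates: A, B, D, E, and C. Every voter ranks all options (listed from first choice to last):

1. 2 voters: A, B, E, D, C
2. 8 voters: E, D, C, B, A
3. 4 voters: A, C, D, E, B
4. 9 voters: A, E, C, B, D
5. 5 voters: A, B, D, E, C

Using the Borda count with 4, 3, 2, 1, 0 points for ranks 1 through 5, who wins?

A: 2·4 + 8·0 + 4·4 + 9·4 + 5·4 = 80
B: 2·3 + 8·1 + 4·0 + 9·1 + 5·3 = 38
D: 2·1 + 8·3 + 4·2 + 9·0 + 5·2 = 44
E: 2·2 + 8·4 + 4·1 + 9·3 + 5·1 = 72
C: 2·0 + 8·2 + 4·3 + 9·2 + 5·0 = 46
A has the highest Borda score (80).

A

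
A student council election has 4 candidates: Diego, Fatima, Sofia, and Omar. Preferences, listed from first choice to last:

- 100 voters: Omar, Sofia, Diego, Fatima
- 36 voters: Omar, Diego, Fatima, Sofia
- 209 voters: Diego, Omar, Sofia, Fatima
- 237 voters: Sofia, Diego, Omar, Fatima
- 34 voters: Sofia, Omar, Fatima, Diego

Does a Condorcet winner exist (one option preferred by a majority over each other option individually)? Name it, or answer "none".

none

Checking pairwise contests:
Sofia beats Diego 371–245.
Diego beats Fatima 582–34.
Omar beats Sofia 345–271.
Diego beats Omar 446–170.
Every option loses at least one head-to-head, so there is no Condorcet winner.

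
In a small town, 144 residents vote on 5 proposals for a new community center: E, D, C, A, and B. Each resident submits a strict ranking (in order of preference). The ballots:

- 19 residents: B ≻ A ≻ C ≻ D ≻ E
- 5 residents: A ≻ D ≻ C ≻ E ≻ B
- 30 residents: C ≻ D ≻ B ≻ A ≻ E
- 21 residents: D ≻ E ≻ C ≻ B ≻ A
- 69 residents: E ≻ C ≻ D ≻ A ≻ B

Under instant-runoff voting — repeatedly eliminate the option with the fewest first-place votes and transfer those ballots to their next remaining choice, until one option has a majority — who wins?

E

Round 1: E 69, D 21, C 30, A 5, B 19. Eliminate A.
Round 2: E 69, D 26, C 30, B 19. Eliminate B.
Round 3: E 69, D 26, C 49. Eliminate D.
Round 4: E 90, C 54. E has a majority.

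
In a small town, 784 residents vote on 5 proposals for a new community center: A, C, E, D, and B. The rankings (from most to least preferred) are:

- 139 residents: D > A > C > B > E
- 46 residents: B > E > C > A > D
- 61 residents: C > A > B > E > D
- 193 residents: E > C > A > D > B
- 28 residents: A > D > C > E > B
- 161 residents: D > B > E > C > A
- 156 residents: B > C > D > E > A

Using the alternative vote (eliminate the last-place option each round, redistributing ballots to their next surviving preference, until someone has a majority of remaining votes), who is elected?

Round 1: A 28, C 61, E 193, D 300, B 202. Eliminate A.
Round 2: C 61, E 193, D 328, B 202. Eliminate C.
Round 3: E 193, D 328, B 263. Eliminate E.
Round 4: D 521, B 263. D has a majority.

D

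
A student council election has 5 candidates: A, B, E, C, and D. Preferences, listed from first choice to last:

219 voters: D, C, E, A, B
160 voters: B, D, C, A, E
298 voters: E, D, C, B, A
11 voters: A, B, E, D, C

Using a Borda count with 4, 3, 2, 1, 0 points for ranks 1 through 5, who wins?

D

A: 219·1 + 160·1 + 298·0 + 11·4 = 423
B: 219·0 + 160·4 + 298·1 + 11·3 = 971
E: 219·2 + 160·0 + 298·4 + 11·2 = 1652
C: 219·3 + 160·2 + 298·2 + 11·0 = 1573
D: 219·4 + 160·3 + 298·3 + 11·1 = 2261
D has the highest Borda score (2261).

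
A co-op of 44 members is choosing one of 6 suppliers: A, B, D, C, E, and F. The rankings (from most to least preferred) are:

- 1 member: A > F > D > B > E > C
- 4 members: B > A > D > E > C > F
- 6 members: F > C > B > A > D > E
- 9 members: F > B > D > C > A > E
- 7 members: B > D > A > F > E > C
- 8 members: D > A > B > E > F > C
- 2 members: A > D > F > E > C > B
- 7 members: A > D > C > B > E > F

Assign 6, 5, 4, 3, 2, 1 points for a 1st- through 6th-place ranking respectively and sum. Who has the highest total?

D

A: 1·6 + 4·5 + 6·3 + 9·2 + 7·4 + 8·5 + 2·6 + 7·6 = 184
B: 1·3 + 4·6 + 6·4 + 9·5 + 7·6 + 8·4 + 2·1 + 7·3 = 193
D: 1·4 + 4·4 + 6·2 + 9·4 + 7·5 + 8·6 + 2·5 + 7·5 = 196
C: 1·1 + 4·2 + 6·5 + 9·3 + 7·1 + 8·1 + 2·2 + 7·4 = 113
E: 1·2 + 4·3 + 6·1 + 9·1 + 7·2 + 8·3 + 2·3 + 7·2 = 87
F: 1·5 + 4·1 + 6·6 + 9·6 + 7·3 + 8·2 + 2·4 + 7·1 = 151
D has the highest Borda score (196).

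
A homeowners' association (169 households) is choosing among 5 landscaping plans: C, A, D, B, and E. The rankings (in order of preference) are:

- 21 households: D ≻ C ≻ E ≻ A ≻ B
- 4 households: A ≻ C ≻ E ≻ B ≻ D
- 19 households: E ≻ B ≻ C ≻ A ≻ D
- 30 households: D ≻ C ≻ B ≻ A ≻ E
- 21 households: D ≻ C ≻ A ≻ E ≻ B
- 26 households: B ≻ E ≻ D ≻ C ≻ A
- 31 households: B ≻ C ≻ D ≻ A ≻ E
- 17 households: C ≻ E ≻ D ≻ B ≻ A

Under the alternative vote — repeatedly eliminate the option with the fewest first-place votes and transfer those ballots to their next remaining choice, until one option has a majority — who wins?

D

Round 1: C 17, A 4, D 72, B 57, E 19. Eliminate A.
Round 2: C 21, D 72, B 57, E 19. Eliminate E.
Round 3: C 21, D 72, B 76. Eliminate C.
Round 4: D 89, B 80. D has a majority.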